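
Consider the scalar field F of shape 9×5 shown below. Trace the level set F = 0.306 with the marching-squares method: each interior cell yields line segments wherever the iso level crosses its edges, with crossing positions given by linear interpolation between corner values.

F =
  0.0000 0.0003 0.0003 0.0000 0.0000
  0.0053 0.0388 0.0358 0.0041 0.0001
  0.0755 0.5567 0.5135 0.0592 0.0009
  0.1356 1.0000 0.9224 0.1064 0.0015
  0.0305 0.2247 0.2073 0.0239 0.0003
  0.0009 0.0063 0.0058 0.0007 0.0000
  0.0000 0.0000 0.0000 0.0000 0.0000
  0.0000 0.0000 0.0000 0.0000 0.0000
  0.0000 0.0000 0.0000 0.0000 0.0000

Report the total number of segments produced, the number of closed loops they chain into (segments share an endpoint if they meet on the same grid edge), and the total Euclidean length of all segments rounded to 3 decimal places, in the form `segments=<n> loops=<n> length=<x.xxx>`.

cell (1,0): code 0100 → (1.516,1.000)–(2.000,0.479)
cell (1,1): code 1100 → (1.566,2.000)–(1.516,1.000)
cell (1,2): code 1000 → (2.000,2.457)–(1.566,2.000)
cell (2,0): code 0110 → (2.000,0.479)–(3.000,0.197)
cell (2,2): code 1001 → (3.000,2.755)–(2.000,2.457)
cell (3,0): code 0010 → (3.000,0.197)–(3.895,1.000)
cell (3,1): code 0011 → (3.895,1.000)–(3.862,2.000)
cell (3,2): code 0001 → (3.862,2.000)–(3.000,2.755)
total: 8 segments, chained into 1 closed loop(s), length Σ = 7.774451

segments=8 loops=1 length=7.774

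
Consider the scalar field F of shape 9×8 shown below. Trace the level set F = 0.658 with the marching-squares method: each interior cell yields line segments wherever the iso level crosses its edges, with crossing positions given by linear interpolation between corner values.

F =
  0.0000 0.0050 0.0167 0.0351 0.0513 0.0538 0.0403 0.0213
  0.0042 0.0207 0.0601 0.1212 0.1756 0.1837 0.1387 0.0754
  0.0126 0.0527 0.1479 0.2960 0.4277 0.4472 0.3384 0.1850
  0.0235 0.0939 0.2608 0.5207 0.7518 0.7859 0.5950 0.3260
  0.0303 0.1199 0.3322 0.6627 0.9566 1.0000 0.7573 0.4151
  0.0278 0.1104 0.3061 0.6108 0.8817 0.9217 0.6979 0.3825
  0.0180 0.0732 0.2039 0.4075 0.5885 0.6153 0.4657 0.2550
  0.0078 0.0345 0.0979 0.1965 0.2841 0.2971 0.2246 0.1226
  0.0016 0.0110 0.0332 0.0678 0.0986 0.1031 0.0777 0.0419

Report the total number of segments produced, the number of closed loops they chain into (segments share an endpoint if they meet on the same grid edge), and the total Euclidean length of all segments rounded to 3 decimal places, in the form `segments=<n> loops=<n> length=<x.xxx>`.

cell (2,3): code 0100 → (2.711,4.000)–(3.000,3.594)
cell (2,4): code 1100 → (2.622,5.000)–(2.711,4.000)
cell (2,5): code 1000 → (3.000,5.670)–(2.622,5.000)
cell (3,2): code 0100 → (3.967,3.000)–(4.000,2.986)
cell (3,3): code 1110 → (3.000,3.594)–(3.967,3.000)
cell (3,5): code 1101 → (3.388,6.000)–(3.000,5.670)
cell (3,6): code 1000 → (4.000,6.290)–(3.388,6.000)
cell (4,2): code 0010 → (4.000,2.986)–(4.091,3.000)
cell (4,3): code 0111 → (4.091,3.000)–(5.000,3.174)
cell (4,6): code 1001 → (5.000,6.127)–(4.000,6.290)
cell (5,3): code 0010 → (5.000,3.174)–(5.763,4.000)
cell (5,4): code 0011 → (5.763,4.000)–(5.861,5.000)
cell (5,5): code 0011 → (5.861,5.000)–(5.172,6.000)
cell (5,6): code 0001 → (5.172,6.000)–(5.000,6.127)
total: 14 segments, chained into 1 closed loop(s), length Σ = 10.216623

segments=14 loops=1 length=10.217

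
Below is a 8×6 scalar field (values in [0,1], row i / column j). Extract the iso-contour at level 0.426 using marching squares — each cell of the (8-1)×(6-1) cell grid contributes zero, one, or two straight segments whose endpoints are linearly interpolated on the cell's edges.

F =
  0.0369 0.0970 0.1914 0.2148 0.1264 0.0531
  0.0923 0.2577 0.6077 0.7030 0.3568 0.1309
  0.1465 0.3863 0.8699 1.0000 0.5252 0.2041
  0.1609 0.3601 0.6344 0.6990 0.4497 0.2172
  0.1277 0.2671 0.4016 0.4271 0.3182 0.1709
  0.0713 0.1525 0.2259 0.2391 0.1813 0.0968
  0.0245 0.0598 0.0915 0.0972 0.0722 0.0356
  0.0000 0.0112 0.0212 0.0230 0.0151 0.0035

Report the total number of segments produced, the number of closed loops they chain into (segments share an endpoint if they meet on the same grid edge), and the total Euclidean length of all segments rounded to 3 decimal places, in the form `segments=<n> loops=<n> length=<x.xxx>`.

segments=14 loops=1 length=10.584

cell (0,1): code 0100 → (0.564,2.000)–(1.000,1.481)
cell (0,2): code 1100 → (0.433,3.000)–(0.564,2.000)
cell (0,3): code 1000 → (1.000,3.800)–(0.433,3.000)
cell (1,1): code 0110 → (1.000,1.481)–(2.000,1.082)
cell (1,3): code 1101 → (1.411,4.000)–(1.000,3.800)
cell (1,4): code 1000 → (2.000,4.309)–(1.411,4.000)
cell (2,1): code 0110 → (2.000,1.082)–(3.000,1.240)
cell (2,4): code 1001 → (3.000,4.102)–(2.000,4.309)
cell (3,1): code 0010 → (3.000,1.240)–(3.895,2.000)
cell (3,2): code 0111 → (3.895,2.000)–(4.000,2.957)
cell (3,3): code 1011 → (4.000,3.010)–(3.180,4.000)
cell (3,4): code 0001 → (3.180,4.000)–(3.000,4.102)
cell (4,2): code 0010 → (4.000,2.957)–(4.006,3.000)
cell (4,3): code 0001 → (4.006,3.000)–(4.000,3.010)
total: 14 segments, chained into 1 closed loop(s), length Σ = 10.584241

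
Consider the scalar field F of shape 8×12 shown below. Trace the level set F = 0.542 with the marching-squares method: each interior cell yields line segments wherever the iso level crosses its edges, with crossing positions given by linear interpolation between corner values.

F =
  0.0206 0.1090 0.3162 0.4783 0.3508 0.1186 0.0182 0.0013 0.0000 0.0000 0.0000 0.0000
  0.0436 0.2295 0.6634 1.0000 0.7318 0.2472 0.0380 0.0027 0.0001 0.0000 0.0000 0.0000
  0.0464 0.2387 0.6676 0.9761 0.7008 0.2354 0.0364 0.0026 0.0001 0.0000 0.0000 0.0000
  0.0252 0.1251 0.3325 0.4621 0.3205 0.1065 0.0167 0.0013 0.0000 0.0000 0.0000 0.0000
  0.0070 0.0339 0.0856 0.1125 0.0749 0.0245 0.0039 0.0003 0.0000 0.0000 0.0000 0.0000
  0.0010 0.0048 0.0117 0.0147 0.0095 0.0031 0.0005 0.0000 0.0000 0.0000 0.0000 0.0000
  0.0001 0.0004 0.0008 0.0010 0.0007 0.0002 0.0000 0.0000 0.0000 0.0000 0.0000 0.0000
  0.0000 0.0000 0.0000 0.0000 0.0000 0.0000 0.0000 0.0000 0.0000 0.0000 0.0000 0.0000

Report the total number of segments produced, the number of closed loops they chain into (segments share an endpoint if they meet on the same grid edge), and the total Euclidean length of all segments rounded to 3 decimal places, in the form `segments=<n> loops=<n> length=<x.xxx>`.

segments=10 loops=1 length=8.491

cell (0,1): code 0100 → (0.650,2.000)–(1.000,1.720)
cell (0,2): code 1100 → (0.122,3.000)–(0.650,2.000)
cell (0,3): code 1100 → (0.502,4.000)–(0.122,3.000)
cell (0,4): code 1000 → (1.000,4.392)–(0.502,4.000)
cell (1,1): code 0110 → (1.000,1.720)–(2.000,1.707)
cell (1,4): code 1001 → (2.000,4.341)–(1.000,4.392)
cell (2,1): code 0010 → (2.000,1.707)–(2.375,2.000)
cell (2,2): code 0011 → (2.375,2.000)–(2.845,3.000)
cell (2,3): code 0011 → (2.845,3.000)–(2.418,4.000)
cell (2,4): code 0001 → (2.418,4.000)–(2.000,4.341)
total: 10 segments, chained into 1 closed loop(s), length Σ = 8.490558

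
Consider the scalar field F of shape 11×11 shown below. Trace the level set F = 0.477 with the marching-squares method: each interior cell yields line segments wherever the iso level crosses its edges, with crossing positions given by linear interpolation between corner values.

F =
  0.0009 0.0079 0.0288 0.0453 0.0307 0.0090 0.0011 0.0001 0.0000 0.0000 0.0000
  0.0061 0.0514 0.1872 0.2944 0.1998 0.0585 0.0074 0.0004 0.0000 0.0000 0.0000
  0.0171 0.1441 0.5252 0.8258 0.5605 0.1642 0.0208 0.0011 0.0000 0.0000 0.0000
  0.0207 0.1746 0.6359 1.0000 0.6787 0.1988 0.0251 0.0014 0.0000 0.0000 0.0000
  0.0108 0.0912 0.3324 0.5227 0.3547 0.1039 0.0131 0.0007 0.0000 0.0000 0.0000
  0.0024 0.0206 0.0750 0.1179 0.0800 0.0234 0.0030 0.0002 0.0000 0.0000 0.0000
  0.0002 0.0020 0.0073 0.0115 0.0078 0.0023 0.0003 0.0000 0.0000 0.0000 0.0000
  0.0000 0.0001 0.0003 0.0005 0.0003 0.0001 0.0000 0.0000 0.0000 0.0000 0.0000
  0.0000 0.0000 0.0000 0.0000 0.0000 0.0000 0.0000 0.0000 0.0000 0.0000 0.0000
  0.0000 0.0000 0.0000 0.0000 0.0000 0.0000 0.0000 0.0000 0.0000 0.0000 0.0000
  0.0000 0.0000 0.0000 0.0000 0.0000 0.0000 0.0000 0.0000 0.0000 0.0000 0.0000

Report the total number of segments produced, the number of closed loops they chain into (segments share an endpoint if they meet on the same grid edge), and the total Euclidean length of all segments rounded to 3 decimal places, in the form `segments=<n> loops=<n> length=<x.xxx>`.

cell (1,1): code 0100 → (1.857,2.000)–(2.000,1.874)
cell (1,2): code 1100 → (1.344,3.000)–(1.857,2.000)
cell (1,3): code 1100 → (1.769,4.000)–(1.344,3.000)
cell (1,4): code 1000 → (2.000,4.211)–(1.769,4.000)
cell (2,1): code 0110 → (2.000,1.874)–(3.000,1.656)
cell (2,4): code 1001 → (3.000,4.420)–(2.000,4.211)
cell (3,1): code 0010 → (3.000,1.656)–(3.524,2.000)
cell (3,2): code 0111 → (3.524,2.000)–(4.000,2.760)
cell (3,3): code 1011 → (4.000,3.272)–(3.623,4.000)
cell (3,4): code 0001 → (3.623,4.000)–(3.000,4.420)
cell (4,2): code 0010 → (4.000,2.760)–(4.113,3.000)
cell (4,3): code 0001 → (4.113,3.000)–(4.000,3.272)
total: 12 segments, chained into 1 closed loop(s), length Σ = 8.414236

segments=12 loops=1 length=8.414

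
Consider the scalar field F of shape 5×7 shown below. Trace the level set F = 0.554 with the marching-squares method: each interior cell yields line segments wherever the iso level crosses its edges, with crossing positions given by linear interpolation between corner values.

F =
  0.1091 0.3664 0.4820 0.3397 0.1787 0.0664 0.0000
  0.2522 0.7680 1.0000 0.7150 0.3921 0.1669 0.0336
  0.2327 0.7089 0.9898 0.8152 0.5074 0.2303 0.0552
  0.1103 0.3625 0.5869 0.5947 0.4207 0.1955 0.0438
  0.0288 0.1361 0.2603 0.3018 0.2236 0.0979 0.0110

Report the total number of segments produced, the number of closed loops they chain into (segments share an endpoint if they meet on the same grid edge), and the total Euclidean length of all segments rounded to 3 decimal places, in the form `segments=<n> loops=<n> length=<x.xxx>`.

segments=12 loops=1 length=9.733

cell (0,0): code 0100 → (0.467,1.000)–(1.000,0.585)
cell (0,1): code 1100 → (0.139,2.000)–(0.467,1.000)
cell (0,2): code 1100 → (0.571,3.000)–(0.139,2.000)
cell (0,3): code 1000 → (1.000,3.499)–(0.571,3.000)
cell (1,0): code 0110 → (1.000,0.585)–(2.000,0.675)
cell (1,3): code 1001 → (2.000,3.849)–(1.000,3.499)
cell (2,0): code 0010 → (2.000,0.675)–(2.447,1.000)
cell (2,1): code 0111 → (2.447,1.000)–(3.000,1.853)
cell (2,3): code 1001 → (3.000,3.234)–(2.000,3.849)
cell (3,1): code 0010 → (3.000,1.853)–(3.101,2.000)
cell (3,2): code 0011 → (3.101,2.000)–(3.139,3.000)
cell (3,3): code 0001 → (3.139,3.000)–(3.000,3.234)
total: 12 segments, chained into 1 closed loop(s), length Σ = 9.732639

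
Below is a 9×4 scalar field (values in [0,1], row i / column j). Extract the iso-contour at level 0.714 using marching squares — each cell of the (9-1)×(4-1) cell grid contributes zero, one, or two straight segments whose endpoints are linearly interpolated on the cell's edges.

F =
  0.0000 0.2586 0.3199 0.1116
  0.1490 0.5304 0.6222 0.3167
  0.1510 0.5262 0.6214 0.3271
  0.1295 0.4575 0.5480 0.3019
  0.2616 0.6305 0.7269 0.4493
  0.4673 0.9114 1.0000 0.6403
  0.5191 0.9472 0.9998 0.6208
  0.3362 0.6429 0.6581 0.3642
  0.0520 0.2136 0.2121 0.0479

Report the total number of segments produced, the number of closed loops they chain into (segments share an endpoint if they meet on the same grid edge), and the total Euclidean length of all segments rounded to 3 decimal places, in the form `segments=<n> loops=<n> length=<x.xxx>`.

segments=10 loops=1 length=8.309

cell (3,1): code 0100 → (3.928,2.000)–(4.000,1.866)
cell (3,2): code 1000 → (4.000,2.046)–(3.928,2.000)
cell (4,0): code 0100 → (4.297,1.000)–(5.000,0.556)
cell (4,1): code 1110 → (4.000,1.866)–(4.297,1.000)
cell (4,2): code 1001 → (5.000,2.795)–(4.000,2.046)
cell (5,0): code 0110 → (5.000,0.556)–(6.000,0.455)
cell (5,2): code 1001 → (6.000,2.754)–(5.000,2.795)
cell (6,0): code 0010 → (6.000,0.455)–(6.766,1.000)
cell (6,1): code 0011 → (6.766,1.000)–(6.836,2.000)
cell (6,2): code 0001 → (6.836,2.000)–(6.000,2.754)
total: 10 segments, chained into 1 closed loop(s), length Σ = 8.308947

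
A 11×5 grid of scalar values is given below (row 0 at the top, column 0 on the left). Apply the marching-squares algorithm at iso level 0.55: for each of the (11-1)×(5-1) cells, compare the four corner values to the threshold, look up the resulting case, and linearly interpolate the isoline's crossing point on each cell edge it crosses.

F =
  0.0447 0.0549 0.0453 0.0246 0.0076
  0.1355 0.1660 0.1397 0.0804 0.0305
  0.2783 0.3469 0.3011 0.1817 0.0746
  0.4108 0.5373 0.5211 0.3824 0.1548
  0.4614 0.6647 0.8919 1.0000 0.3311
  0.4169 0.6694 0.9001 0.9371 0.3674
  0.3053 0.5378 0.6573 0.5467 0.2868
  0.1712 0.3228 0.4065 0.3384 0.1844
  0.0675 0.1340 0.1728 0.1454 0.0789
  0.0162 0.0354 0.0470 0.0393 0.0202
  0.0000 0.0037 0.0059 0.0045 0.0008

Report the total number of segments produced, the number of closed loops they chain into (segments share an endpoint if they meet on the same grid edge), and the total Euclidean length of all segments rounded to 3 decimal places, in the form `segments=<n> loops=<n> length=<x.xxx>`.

segments=12 loops=1 length=10.526

cell (3,0): code 0100 → (3.100,1.000)–(4.000,0.436)
cell (3,1): code 1100 → (3.078,2.000)–(3.100,1.000)
cell (3,2): code 1100 → (3.271,3.000)–(3.078,2.000)
cell (3,3): code 1000 → (4.000,3.673)–(3.271,3.000)
cell (4,0): code 0110 → (4.000,0.436)–(5.000,0.527)
cell (4,3): code 1001 → (5.000,3.679)–(4.000,3.673)
cell (5,0): code 0010 → (5.000,0.527)–(5.907,1.000)
cell (5,1): code 0111 → (5.907,1.000)–(6.000,1.102)
cell (5,2): code 1011 → (6.000,2.970)–(5.992,3.000)
cell (5,3): code 0001 → (5.992,3.000)–(5.000,3.679)
cell (6,1): code 0010 → (6.000,1.102)–(6.428,2.000)
cell (6,2): code 0001 → (6.428,2.000)–(6.000,2.970)
total: 12 segments, chained into 1 closed loop(s), length Σ = 10.526149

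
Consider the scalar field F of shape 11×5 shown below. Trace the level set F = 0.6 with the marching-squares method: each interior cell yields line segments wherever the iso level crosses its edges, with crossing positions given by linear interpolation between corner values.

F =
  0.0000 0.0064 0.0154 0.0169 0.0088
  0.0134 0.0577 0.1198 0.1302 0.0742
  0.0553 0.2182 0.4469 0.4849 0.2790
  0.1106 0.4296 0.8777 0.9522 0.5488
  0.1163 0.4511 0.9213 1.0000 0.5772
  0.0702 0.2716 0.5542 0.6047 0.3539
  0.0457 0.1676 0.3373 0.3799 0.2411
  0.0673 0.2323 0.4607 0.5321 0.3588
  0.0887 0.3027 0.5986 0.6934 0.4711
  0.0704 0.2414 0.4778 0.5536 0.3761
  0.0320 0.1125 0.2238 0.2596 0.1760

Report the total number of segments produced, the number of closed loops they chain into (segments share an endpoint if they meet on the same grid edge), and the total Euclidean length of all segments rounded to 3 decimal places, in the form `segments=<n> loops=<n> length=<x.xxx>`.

cell (2,1): code 0100 → (2.355,2.000)–(3.000,1.380)
cell (2,2): code 1100 → (2.246,3.000)–(2.355,2.000)
cell (2,3): code 1000 → (3.000,3.873)–(2.246,3.000)
cell (3,1): code 0110 → (3.000,1.380)–(4.000,1.317)
cell (3,3): code 1001 → (4.000,3.946)–(3.000,3.873)
cell (4,1): code 0010 → (4.000,1.317)–(4.875,2.000)
cell (4,2): code 0111 → (4.875,2.000)–(5.000,2.907)
cell (4,3): code 1001 → (5.000,3.019)–(4.000,3.946)
cell (5,2): code 0010 → (5.000,2.907)–(5.021,3.000)
cell (5,3): code 0001 → (5.021,3.000)–(5.000,3.019)
cell (7,2): code 0100 → (7.421,3.000)–(8.000,2.015)
cell (7,3): code 1000 → (8.000,3.420)–(7.421,3.000)
cell (8,2): code 0010 → (8.000,2.015)–(8.668,3.000)
cell (8,3): code 0001 → (8.668,3.000)–(8.000,3.420)
total: 14 segments, chained into 2 closed loop(s), length Σ = 12.409168

segments=14 loops=2 length=12.409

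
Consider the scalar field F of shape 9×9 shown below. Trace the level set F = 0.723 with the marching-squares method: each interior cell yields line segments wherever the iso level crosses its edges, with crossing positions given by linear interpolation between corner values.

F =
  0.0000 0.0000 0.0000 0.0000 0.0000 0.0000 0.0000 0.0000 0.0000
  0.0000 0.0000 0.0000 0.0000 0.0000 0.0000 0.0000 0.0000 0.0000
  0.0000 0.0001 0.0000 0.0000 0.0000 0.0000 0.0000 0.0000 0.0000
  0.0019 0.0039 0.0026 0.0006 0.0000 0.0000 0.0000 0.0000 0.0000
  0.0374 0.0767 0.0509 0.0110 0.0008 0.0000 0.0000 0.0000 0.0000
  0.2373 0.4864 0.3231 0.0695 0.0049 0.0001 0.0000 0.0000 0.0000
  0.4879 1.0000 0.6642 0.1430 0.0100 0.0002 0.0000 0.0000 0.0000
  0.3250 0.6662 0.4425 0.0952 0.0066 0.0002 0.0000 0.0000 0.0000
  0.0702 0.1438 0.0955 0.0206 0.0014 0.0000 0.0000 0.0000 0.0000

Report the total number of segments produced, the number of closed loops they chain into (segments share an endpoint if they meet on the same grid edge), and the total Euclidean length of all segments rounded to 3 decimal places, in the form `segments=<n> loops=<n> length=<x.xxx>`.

cell (5,0): code 0100 → (5.461,1.000)–(6.000,0.459)
cell (5,1): code 1000 → (6.000,1.825)–(5.461,1.000)
cell (6,0): code 0010 → (6.000,0.459)–(6.830,1.000)
cell (6,1): code 0001 → (6.830,1.000)–(6.000,1.825)
total: 4 segments, chained into 1 closed loop(s), length Σ = 3.910049

segments=4 loops=1 length=3.910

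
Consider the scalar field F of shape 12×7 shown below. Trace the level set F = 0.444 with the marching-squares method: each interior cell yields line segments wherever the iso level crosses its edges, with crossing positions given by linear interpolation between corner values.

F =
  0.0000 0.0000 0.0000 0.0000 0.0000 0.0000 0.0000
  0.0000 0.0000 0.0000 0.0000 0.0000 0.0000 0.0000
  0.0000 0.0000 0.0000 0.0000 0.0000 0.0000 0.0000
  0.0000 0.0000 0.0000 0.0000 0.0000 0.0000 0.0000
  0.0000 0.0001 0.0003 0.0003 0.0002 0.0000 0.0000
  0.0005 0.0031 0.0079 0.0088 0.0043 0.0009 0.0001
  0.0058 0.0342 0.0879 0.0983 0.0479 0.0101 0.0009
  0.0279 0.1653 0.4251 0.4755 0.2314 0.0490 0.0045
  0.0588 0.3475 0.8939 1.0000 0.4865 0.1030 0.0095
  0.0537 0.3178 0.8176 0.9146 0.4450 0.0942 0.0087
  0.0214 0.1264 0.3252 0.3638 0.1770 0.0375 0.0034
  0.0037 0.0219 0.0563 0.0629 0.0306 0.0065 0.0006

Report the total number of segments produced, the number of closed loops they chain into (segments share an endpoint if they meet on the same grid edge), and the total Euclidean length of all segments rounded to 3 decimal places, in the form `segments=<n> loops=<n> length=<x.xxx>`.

cell (6,2): code 0100 → (6.916,3.000)–(7.000,2.375)
cell (6,3): code 1000 → (7.000,3.129)–(6.916,3.000)
cell (7,1): code 0100 → (7.040,2.000)–(8.000,1.177)
cell (7,2): code 1110 → (7.000,2.375)–(7.040,2.000)
cell (7,3): code 1101 → (7.833,4.000)–(7.000,3.129)
cell (7,4): code 1000 → (8.000,4.111)–(7.833,4.000)
cell (8,1): code 0110 → (8.000,1.177)–(9.000,1.253)
cell (8,4): code 1001 → (9.000,4.003)–(8.000,4.111)
cell (9,1): code 0010 → (9.000,1.253)–(9.759,2.000)
cell (9,2): code 0011 → (9.759,2.000)–(9.854,3.000)
cell (9,3): code 0011 → (9.854,3.000)–(9.004,4.000)
cell (9,4): code 0001 → (9.004,4.000)–(9.000,4.003)
total: 12 segments, chained into 1 closed loop(s), length Σ = 9.227386

segments=12 loops=1 length=9.227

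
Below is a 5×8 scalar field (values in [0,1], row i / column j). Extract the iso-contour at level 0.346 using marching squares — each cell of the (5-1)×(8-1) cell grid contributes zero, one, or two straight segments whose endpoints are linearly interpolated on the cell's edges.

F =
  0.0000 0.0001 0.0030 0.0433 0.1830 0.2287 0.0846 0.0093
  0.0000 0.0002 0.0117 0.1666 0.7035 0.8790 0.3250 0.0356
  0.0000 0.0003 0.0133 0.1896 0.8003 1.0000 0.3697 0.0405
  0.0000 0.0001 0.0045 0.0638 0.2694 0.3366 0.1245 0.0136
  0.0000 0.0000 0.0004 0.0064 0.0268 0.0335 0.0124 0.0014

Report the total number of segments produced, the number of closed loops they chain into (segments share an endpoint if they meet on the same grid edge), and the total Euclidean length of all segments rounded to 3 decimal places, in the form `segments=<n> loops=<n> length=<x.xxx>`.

segments=10 loops=1 length=8.840

cell (0,3): code 0100 → (0.313,4.000)–(1.000,3.334)
cell (0,4): code 1100 → (0.180,5.000)–(0.313,4.000)
cell (0,5): code 1000 → (1.000,5.962)–(0.180,5.000)
cell (1,3): code 0110 → (1.000,3.334)–(2.000,3.256)
cell (1,5): code 1101 → (1.470,6.000)–(1.000,5.962)
cell (1,6): code 1000 → (2.000,6.072)–(1.470,6.000)
cell (2,3): code 0010 → (2.000,3.256)–(2.856,4.000)
cell (2,4): code 0011 → (2.856,4.000)–(2.986,5.000)
cell (2,5): code 0011 → (2.986,5.000)–(2.097,6.000)
cell (2,6): code 0001 → (2.097,6.000)–(2.000,6.072)
total: 10 segments, chained into 1 closed loop(s), length Σ = 8.839667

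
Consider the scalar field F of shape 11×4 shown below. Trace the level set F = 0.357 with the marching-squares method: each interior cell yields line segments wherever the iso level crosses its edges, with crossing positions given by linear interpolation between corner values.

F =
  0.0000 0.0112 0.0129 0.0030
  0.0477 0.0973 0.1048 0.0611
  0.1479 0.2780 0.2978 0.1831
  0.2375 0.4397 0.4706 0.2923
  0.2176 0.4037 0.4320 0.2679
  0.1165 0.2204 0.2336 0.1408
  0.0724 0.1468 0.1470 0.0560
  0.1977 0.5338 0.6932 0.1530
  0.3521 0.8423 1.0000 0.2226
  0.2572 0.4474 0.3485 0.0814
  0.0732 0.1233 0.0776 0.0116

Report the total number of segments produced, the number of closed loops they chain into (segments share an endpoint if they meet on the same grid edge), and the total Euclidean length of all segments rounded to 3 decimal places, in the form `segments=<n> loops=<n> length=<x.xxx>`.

cell (2,0): code 0100 → (2.489,1.000)–(3.000,0.591)
cell (2,1): code 1100 → (2.343,2.000)–(2.489,1.000)
cell (2,2): code 1000 → (3.000,2.637)–(2.343,2.000)
cell (3,0): code 0110 → (3.000,0.591)–(4.000,0.749)
cell (3,2): code 1001 → (4.000,2.457)–(3.000,2.637)
cell (4,0): code 0010 → (4.000,0.749)–(4.255,1.000)
cell (4,1): code 0011 → (4.255,1.000)–(4.378,2.000)
cell (4,2): code 0001 → (4.378,2.000)–(4.000,2.457)
cell (6,0): code 0100 → (6.543,1.000)–(7.000,0.474)
cell (6,1): code 1100 → (6.384,2.000)–(6.543,1.000)
cell (6,2): code 1000 → (7.000,2.622)–(6.384,2.000)
cell (7,0): code 0110 → (7.000,0.474)–(8.000,0.010)
cell (7,2): code 1001 → (8.000,2.827)–(7.000,2.622)
cell (8,0): code 0110 → (8.000,0.010)–(9.000,0.525)
cell (8,1): code 1011 → (9.000,1.914)–(8.987,2.000)
cell (8,2): code 0001 → (8.987,2.000)–(8.000,2.827)
cell (9,0): code 0010 → (9.000,0.525)–(9.279,1.000)
cell (9,1): code 0001 → (9.279,1.000)–(9.000,1.914)
total: 18 segments, chained into 2 closed loop(s), length Σ = 15.281532

segments=18 loops=2 length=15.282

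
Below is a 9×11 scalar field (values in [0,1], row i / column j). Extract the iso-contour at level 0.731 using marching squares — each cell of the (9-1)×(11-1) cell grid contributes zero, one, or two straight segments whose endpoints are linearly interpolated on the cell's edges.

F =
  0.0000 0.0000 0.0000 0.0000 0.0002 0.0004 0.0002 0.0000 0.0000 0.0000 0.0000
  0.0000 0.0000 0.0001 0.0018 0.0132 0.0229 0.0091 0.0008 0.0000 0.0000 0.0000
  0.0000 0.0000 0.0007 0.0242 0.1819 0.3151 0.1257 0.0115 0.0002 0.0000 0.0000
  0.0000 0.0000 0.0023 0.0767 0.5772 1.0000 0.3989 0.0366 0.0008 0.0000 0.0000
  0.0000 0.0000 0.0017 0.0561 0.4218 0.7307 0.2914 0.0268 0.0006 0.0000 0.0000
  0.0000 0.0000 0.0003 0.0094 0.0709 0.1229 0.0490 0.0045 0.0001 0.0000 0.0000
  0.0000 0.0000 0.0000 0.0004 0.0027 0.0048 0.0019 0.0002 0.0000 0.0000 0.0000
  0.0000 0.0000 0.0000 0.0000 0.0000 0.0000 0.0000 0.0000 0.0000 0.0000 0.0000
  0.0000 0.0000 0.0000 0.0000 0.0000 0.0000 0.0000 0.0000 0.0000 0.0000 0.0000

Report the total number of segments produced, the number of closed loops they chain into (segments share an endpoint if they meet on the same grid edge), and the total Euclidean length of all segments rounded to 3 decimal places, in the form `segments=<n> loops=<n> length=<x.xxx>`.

cell (2,4): code 0100 → (2.607,5.000)–(3.000,4.364)
cell (2,5): code 1000 → (3.000,5.448)–(2.607,5.000)
cell (3,4): code 0010 → (3.000,4.364)–(3.999,5.000)
cell (3,5): code 0001 → (3.999,5.000)–(3.000,5.448)
total: 4 segments, chained into 1 closed loop(s), length Σ = 3.621971

segments=4 loops=1 length=3.622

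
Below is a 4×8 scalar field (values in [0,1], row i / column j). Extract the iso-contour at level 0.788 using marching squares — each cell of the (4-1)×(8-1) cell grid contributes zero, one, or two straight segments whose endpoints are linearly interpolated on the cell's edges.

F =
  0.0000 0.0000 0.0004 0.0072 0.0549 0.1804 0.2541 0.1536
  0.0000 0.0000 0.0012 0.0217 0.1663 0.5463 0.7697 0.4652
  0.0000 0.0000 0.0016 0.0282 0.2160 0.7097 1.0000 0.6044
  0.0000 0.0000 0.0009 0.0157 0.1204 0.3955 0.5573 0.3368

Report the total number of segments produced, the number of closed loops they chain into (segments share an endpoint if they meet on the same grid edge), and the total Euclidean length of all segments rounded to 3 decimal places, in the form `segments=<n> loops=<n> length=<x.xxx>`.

segments=4 loops=1 length=3.832

cell (1,5): code 0100 → (1.079,6.000)–(2.000,5.270)
cell (1,6): code 1000 → (2.000,6.536)–(1.079,6.000)
cell (2,5): code 0010 → (2.000,5.270)–(2.479,6.000)
cell (2,6): code 0001 → (2.479,6.000)–(2.000,6.536)
total: 4 segments, chained into 1 closed loop(s), length Σ = 3.832169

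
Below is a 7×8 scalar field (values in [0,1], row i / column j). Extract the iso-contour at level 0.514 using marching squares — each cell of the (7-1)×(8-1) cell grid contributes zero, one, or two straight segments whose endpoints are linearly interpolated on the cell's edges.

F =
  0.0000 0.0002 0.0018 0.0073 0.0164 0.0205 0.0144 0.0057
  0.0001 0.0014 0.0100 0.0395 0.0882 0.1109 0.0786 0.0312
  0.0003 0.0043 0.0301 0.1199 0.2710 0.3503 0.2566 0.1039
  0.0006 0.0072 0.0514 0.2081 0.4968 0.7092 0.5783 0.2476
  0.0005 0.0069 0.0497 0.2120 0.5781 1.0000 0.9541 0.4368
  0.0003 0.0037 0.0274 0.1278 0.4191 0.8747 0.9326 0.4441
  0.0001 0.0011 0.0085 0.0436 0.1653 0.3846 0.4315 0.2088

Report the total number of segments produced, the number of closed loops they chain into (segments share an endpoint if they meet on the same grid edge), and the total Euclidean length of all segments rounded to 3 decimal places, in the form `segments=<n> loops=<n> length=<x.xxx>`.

cell (2,4): code 0100 → (2.456,5.000)–(3.000,4.081)
cell (2,5): code 1100 → (2.800,6.000)–(2.456,5.000)
cell (2,6): code 1000 → (3.000,6.194)–(2.800,6.000)
cell (3,3): code 0100 → (3.212,4.000)–(4.000,3.825)
cell (3,4): code 1110 → (3.000,4.081)–(3.212,4.000)
cell (3,6): code 1001 → (4.000,6.851)–(3.000,6.194)
cell (4,3): code 0010 → (4.000,3.825)–(4.403,4.000)
cell (4,4): code 0111 → (4.403,4.000)–(5.000,4.208)
cell (4,6): code 1001 → (5.000,6.857)–(4.000,6.851)
cell (5,4): code 0010 → (5.000,4.208)–(5.736,5.000)
cell (5,5): code 0011 → (5.736,5.000)–(5.835,6.000)
cell (5,6): code 0001 → (5.835,6.000)–(5.000,6.857)
total: 12 segments, chained into 1 closed loop(s), length Σ = 9.988875

segments=12 loops=1 length=9.989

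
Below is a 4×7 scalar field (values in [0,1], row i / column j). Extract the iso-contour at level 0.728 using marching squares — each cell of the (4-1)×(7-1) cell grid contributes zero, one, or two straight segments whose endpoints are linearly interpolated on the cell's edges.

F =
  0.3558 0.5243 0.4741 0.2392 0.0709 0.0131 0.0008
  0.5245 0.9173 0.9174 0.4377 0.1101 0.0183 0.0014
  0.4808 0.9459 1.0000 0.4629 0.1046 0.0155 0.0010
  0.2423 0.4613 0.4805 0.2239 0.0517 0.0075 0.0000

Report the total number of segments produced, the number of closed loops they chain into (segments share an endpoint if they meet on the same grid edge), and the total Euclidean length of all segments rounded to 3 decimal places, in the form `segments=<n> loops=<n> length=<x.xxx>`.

segments=8 loops=1 length=6.651

cell (0,0): code 0100 → (0.518,1.000)–(1.000,0.518)
cell (0,1): code 1100 → (0.573,2.000)–(0.518,1.000)
cell (0,2): code 1000 → (1.000,2.395)–(0.573,2.000)
cell (1,0): code 0110 → (1.000,0.518)–(2.000,0.531)
cell (1,2): code 1001 → (2.000,2.506)–(1.000,2.395)
cell (2,0): code 0010 → (2.000,0.531)–(2.450,1.000)
cell (2,1): code 0011 → (2.450,1.000)–(2.524,2.000)
cell (2,2): code 0001 → (2.524,2.000)–(2.000,2.506)
total: 8 segments, chained into 1 closed loop(s), length Σ = 6.651419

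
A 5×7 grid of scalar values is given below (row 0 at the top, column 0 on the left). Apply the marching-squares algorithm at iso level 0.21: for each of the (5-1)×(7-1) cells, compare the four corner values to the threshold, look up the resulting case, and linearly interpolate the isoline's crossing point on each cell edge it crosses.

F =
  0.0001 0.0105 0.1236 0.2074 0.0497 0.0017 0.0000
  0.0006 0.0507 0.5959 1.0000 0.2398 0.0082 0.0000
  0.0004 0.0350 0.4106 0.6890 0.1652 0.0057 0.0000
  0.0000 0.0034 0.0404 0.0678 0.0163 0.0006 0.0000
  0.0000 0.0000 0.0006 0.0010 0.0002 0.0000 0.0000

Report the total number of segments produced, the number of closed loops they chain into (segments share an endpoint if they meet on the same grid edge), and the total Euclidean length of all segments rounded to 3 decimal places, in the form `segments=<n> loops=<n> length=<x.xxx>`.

segments=10 loops=1 length=8.630

cell (0,1): code 0100 → (0.183,2.000)–(1.000,1.292)
cell (0,2): code 1100 → (0.003,3.000)–(0.183,2.000)
cell (0,3): code 1100 → (0.843,4.000)–(0.003,3.000)
cell (0,4): code 1000 → (1.000,4.129)–(0.843,4.000)
cell (1,1): code 0110 → (1.000,1.292)–(2.000,1.466)
cell (1,3): code 1011 → (2.000,3.914)–(1.399,4.000)
cell (1,4): code 0001 → (1.399,4.000)–(1.000,4.129)
cell (2,1): code 0010 → (2.000,1.466)–(2.542,2.000)
cell (2,2): code 0011 → (2.542,2.000)–(2.771,3.000)
cell (2,3): code 0001 → (2.771,3.000)–(2.000,3.914)
total: 10 segments, chained into 1 closed loop(s), length Σ = 8.629981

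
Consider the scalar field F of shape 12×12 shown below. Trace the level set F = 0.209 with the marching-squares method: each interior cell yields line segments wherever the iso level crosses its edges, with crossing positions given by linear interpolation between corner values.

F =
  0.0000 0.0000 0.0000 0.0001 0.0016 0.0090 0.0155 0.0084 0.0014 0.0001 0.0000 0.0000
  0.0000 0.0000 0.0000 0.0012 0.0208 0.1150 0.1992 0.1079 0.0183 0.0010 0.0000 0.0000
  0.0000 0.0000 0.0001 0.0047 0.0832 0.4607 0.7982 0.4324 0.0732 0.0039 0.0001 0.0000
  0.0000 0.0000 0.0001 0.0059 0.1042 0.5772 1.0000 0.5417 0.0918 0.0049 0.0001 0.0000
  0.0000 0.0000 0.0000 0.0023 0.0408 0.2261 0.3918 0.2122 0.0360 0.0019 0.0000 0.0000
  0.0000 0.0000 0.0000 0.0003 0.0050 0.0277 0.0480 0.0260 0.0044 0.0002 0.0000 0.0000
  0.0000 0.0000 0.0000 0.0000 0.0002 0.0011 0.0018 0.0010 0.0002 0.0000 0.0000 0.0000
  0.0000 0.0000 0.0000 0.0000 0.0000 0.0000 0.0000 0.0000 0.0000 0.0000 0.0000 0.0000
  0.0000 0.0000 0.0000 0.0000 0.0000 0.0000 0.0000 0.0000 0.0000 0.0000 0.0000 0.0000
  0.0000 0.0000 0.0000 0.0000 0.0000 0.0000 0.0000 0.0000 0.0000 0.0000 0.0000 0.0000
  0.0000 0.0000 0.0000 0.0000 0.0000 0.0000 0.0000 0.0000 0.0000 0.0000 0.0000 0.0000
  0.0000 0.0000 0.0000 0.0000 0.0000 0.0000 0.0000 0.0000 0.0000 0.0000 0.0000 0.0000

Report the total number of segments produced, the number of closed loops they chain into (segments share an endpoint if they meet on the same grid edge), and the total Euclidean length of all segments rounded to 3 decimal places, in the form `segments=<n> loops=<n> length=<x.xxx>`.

segments=12 loops=1 length=10.819

cell (1,4): code 0100 → (1.272,5.000)–(2.000,4.333)
cell (1,5): code 1100 → (1.016,6.000)–(1.272,5.000)
cell (1,6): code 1100 → (1.312,7.000)–(1.016,6.000)
cell (1,7): code 1000 → (2.000,7.622)–(1.312,7.000)
cell (2,4): code 0110 → (2.000,4.333)–(3.000,4.222)
cell (2,7): code 1001 → (3.000,7.739)–(2.000,7.622)
cell (3,4): code 0110 → (3.000,4.222)–(4.000,4.908)
cell (3,7): code 1001 → (4.000,7.018)–(3.000,7.739)
cell (4,4): code 0010 → (4.000,4.908)–(4.086,5.000)
cell (4,5): code 0011 → (4.086,5.000)–(4.532,6.000)
cell (4,6): code 0011 → (4.532,6.000)–(4.017,7.000)
cell (4,7): code 0001 → (4.017,7.000)–(4.000,7.018)
total: 12 segments, chained into 1 closed loop(s), length Σ = 10.819342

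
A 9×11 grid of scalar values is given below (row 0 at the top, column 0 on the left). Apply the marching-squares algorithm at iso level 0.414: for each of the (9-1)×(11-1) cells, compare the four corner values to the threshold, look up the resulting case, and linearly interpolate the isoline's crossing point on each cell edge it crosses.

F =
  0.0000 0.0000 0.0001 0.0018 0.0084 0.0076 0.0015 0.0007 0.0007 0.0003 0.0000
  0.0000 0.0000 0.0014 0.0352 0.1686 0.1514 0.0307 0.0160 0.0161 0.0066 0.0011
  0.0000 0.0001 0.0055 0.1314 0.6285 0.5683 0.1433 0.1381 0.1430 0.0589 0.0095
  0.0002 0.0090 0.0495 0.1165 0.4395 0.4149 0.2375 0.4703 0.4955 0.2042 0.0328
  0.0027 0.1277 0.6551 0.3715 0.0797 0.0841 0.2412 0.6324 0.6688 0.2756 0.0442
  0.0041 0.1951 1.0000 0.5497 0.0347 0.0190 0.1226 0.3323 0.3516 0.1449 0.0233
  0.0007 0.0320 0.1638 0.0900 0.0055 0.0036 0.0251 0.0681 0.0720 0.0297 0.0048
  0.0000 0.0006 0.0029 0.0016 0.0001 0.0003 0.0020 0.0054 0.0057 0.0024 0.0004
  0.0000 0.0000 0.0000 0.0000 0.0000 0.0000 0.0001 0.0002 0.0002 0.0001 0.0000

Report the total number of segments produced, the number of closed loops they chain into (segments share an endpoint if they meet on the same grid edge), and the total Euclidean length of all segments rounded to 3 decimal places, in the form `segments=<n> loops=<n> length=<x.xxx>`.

cell (1,3): code 0100 → (1.534,4.000)–(2.000,3.568)
cell (1,4): code 1100 → (1.630,5.000)–(1.534,4.000)
cell (1,5): code 1000 → (2.000,5.363)–(1.630,5.000)
cell (2,3): code 0110 → (2.000,3.568)–(3.000,3.921)
cell (2,5): code 1001 → (3.000,5.005)–(2.000,5.363)
cell (2,6): code 0100 → (2.831,7.000)–(3.000,6.758)
cell (2,7): code 1100 → (2.769,8.000)–(2.831,7.000)
cell (2,8): code 1000 → (3.000,8.280)–(2.769,8.000)
cell (3,1): code 0100 → (3.602,2.000)–(4.000,1.543)
cell (3,2): code 1000 → (4.000,2.850)–(3.602,2.000)
cell (3,3): code 0010 → (3.000,3.921)–(3.071,4.000)
cell (3,4): code 0011 → (3.071,4.000)–(3.003,5.000)
cell (3,5): code 0001 → (3.003,5.000)–(3.000,5.005)
cell (3,6): code 0110 → (3.000,6.758)–(4.000,6.442)
cell (3,8): code 1001 → (4.000,8.648)–(3.000,8.280)
cell (4,1): code 0110 → (4.000,1.543)–(5.000,1.272)
cell (4,2): code 1101 → (4.238,3.000)–(4.000,2.850)
cell (4,3): code 1000 → (5.000,3.263)–(4.238,3.000)
cell (4,6): code 0010 → (4.000,6.442)–(4.728,7.000)
cell (4,7): code 0011 → (4.728,7.000)–(4.803,8.000)
cell (4,8): code 0001 → (4.803,8.000)–(4.000,8.648)
cell (5,1): code 0010 → (5.000,1.272)–(5.701,2.000)
cell (5,2): code 0011 → (5.701,2.000)–(5.295,3.000)
cell (5,3): code 0001 → (5.295,3.000)–(5.000,3.263)
total: 24 segments, chained into 3 closed loop(s), length Σ = 18.275746

segments=24 loops=3 length=18.276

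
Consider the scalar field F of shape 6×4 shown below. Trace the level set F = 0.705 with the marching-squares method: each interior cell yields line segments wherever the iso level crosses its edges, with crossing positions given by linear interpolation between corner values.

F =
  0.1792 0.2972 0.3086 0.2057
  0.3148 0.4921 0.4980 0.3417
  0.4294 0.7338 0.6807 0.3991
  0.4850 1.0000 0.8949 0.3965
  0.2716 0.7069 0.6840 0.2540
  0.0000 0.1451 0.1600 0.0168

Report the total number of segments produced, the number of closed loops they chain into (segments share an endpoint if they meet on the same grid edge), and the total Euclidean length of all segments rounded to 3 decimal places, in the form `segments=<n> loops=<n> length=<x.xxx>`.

cell (1,0): code 0100 → (1.881,1.000)–(2.000,0.905)
cell (1,1): code 1000 → (2.000,1.542)–(1.881,1.000)
cell (2,0): code 0110 → (2.000,0.905)–(3.000,0.427)
cell (2,1): code 1101 → (2.113,2.000)–(2.000,1.542)
cell (2,2): code 1000 → (3.000,2.381)–(2.113,2.000)
cell (3,0): code 0110 → (3.000,0.427)–(4.000,0.996)
cell (3,1): code 1011 → (4.000,1.083)–(3.900,2.000)
cell (3,2): code 0001 → (3.900,2.000)–(3.000,2.381)
cell (4,0): code 0010 → (4.000,0.996)–(4.003,1.000)
cell (4,1): code 0001 → (4.003,1.000)–(4.000,1.083)
total: 10 segments, chained into 1 closed loop(s), length Σ = 6.391339

segments=10 loops=1 length=6.391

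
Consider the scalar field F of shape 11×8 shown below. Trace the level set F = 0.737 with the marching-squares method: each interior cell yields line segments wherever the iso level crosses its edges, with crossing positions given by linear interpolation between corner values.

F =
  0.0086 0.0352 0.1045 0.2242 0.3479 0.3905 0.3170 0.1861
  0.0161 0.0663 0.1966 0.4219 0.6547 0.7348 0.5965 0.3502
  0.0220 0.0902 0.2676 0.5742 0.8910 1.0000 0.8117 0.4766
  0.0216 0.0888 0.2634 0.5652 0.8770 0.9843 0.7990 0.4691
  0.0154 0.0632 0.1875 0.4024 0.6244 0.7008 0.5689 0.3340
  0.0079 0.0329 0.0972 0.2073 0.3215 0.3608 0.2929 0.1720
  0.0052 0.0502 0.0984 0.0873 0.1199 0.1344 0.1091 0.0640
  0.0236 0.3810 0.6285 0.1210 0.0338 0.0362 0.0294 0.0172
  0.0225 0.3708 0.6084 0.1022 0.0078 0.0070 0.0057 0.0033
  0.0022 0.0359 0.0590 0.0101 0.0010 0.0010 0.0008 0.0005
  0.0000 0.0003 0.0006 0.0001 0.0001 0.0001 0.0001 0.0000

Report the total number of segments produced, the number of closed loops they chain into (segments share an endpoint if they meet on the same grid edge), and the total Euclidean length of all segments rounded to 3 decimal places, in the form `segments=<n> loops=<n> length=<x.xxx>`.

cell (1,3): code 0100 → (1.348,4.000)–(2.000,3.514)
cell (1,4): code 1100 → (1.008,5.000)–(1.348,4.000)
cell (1,5): code 1100 → (1.653,6.000)–(1.008,5.000)
cell (1,6): code 1000 → (2.000,6.223)–(1.653,6.000)
cell (2,3): code 0110 → (2.000,3.514)–(3.000,3.551)
cell (2,6): code 1001 → (3.000,6.188)–(2.000,6.223)
cell (3,3): code 0010 → (3.000,3.551)–(3.554,4.000)
cell (3,4): code 0011 → (3.554,4.000)–(3.872,5.000)
cell (3,5): code 0011 → (3.872,5.000)–(3.269,6.000)
cell (3,6): code 0001 → (3.269,6.000)–(3.000,6.188)
total: 10 segments, chained into 1 closed loop(s), length Σ = 8.731673

segments=10 loops=1 length=8.732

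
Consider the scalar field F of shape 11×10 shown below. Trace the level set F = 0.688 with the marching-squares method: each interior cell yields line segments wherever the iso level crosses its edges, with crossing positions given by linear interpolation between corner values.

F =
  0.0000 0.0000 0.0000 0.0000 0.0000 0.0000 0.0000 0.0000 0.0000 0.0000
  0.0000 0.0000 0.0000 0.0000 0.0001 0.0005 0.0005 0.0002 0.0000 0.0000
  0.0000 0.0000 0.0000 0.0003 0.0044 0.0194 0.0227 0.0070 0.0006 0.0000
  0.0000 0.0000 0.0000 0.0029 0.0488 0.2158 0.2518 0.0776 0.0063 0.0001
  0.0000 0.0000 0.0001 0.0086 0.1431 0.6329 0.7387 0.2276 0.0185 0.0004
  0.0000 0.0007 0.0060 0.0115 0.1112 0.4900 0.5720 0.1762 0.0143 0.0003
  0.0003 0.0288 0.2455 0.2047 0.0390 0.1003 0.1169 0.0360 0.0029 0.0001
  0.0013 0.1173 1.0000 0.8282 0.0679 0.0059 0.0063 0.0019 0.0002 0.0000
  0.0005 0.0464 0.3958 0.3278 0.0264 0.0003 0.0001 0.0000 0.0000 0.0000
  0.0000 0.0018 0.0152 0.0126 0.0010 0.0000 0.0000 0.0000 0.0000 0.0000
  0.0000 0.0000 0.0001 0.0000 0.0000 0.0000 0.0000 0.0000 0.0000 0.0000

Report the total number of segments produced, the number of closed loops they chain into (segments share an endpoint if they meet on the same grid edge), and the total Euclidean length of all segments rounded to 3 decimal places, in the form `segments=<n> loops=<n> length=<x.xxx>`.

cell (3,5): code 0100 → (3.896,6.000)–(4.000,5.521)
cell (3,6): code 1000 → (4.000,6.099)–(3.896,6.000)
cell (4,5): code 0010 → (4.000,5.521)–(4.304,6.000)
cell (4,6): code 0001 → (4.304,6.000)–(4.000,6.099)
cell (6,1): code 0100 → (6.586,2.000)–(7.000,1.647)
cell (6,2): code 1100 → (6.775,3.000)–(6.586,2.000)
cell (6,3): code 1000 → (7.000,3.184)–(6.775,3.000)
cell (7,1): code 0010 → (7.000,1.647)–(7.516,2.000)
cell (7,2): code 0011 → (7.516,2.000)–(7.280,3.000)
cell (7,3): code 0001 → (7.280,3.000)–(7.000,3.184)
total: 10 segments, chained into 2 closed loop(s), length Σ = 5.362826

segments=10 loops=2 length=5.363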